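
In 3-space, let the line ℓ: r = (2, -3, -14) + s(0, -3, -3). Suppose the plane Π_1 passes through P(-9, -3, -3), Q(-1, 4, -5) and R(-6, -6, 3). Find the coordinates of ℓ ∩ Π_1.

PQ = (8, 7, -2), PR = (3, -3, 6); a normal to Π_1 is PQ × PR = (36, -54, -45).
Using P: Π_1 has equation 36x - 54y - 45z = -27.
Substitute r = (2, -3, -14) + t(0, -3, -3) into the plane: 864 + 297t = -27, so t = -3.
Intersection: (2, -3, -14) + (-3)·(0, -3, -3) = (2, 6, -5).

(2, 6, -5)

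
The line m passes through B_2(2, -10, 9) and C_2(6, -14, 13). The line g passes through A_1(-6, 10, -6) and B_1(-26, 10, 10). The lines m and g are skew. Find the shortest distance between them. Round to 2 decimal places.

A direction vector for m is C_2 − B_2 = (4, -4, 4).
A direction vector for g is B_1 − A_1 = (-20, 0, 16).
Common perpendicular direction n = (4, -4, 4) × (-20, 0, 16) = (-64, -144, -80).
With w = (-6, 10, -6) − (2, -10, 9) = (-8, 20, -15), w · n = -1168.
Distance = |w · n| / |n| = |-1168| / √31232 ≈ 6.61.

6.61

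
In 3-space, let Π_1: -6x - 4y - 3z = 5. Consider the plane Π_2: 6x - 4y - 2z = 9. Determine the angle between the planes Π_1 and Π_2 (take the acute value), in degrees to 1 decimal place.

76.1

cos θ = |n₁·n₂| / (|n₁||n₂|) = |-14| / (√61 · √56).
θ = arccos(0.23954) ≈ 76.1°.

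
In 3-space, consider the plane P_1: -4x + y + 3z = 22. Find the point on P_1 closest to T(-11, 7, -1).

Foot = T − λn with λ = (n·T − d)/|n|² = (48 − 22)/26 = 1.
Foot = (-11, 7, -1) − 1·(-4, 1, 3) = (-7, 6, -4).

(-7, 6, -4)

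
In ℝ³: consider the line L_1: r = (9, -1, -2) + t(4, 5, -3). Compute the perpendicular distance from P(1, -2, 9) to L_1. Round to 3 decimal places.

Taking (9, -1, -2) on L_1 with direction v = (4, 5, -3): w = P − (9, -1, -2) = (-8, -1, 11), and w × v = (-52, 20, -36).
Distance = |w × v| / |v| = √4400 / √50 ≈ 9.381.

9.381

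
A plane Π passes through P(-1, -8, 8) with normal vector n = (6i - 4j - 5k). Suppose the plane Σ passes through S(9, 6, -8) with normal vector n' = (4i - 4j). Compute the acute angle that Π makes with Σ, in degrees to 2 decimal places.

36.31

Π: n·r = n·P gives 6x - 4y - 5z = -14.
Σ: n'·r = n'·S gives 4x - 4y = 12.
cos θ = |n₁·n₂| / (|n₁||n₂|) = |40| / (√77 · √32).
θ = arccos(0.80582) ≈ 36.31°.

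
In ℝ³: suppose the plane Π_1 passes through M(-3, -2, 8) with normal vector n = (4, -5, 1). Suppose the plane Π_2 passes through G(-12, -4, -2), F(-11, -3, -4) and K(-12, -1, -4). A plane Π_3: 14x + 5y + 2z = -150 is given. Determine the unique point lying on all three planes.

(-7, -8, -6)

Π_1: n·r = n·M gives 4x - 5y + z = 6.
GF = (1, 1, -2), GK = (0, 3, -2); a normal to Π_2 is GF × GK = (4, 2, 3).
Using G: Π_2 has equation 4x + 2y + 3z = -62.
Solving the 3×3 linear system 4x - 5y + z = 6, 4x + 2y + 3z = -62, 14x + 5y + 2z = -150 (e.g. by elimination or Cramer's rule, determinant = -222) gives (-7, -8, -6).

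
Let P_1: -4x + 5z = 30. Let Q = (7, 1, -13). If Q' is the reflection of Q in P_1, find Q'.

λ = (n·Q − d)/|n|² = (-93 − 30)/41 = -3.
Reflection = Q − 2λn = (7, 1, -13) − (-6)·(-4, 0, 5) = (-17, 1, 17).

(-17, 1, 17)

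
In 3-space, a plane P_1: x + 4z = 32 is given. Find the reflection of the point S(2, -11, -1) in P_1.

(6, -11, 15)

λ = (n·S − d)/|n|² = (-2 − 32)/17 = -2.
Reflection = S − 2λn = (2, -11, -1) − (-4)·(1, 0, 4) = (6, -11, 15).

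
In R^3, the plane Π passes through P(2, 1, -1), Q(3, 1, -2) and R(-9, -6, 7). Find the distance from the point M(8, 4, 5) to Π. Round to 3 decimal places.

PQ = (1, 0, -1), PR = (-11, -7, 8); a normal to Π is PQ × PR = (-7, 3, -7).
Using P: Π has equation -7x + 3y - 7z = -4.
n·M − d = (-7)·(8) + (3)·(4) + (-7)·(5) − (-4) = -75; |n| = √107.
Distance = |-75| / √107 = 75/√107 ≈ 7.251.

7.251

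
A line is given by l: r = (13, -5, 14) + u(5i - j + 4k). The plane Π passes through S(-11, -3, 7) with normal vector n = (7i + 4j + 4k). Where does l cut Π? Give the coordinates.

Π: n·r = n·S gives 7x + 4y + 4z = -61.
Substitute r = (13, -5, 14) + t(5, -1, 4) into the plane: 127 + 47t = -61, so t = -4.
Intersection: (13, -5, 14) + (-4)·(5, -1, 4) = (-7, -1, -2).

(-7, -1, -2)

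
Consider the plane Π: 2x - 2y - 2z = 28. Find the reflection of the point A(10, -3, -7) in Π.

λ = (n·A − d)/|n|² = (40 − 28)/12 = 1.
Reflection = A − 2λn = (10, -3, -7) − 2·(2, -2, -2) = (6, 1, -3).

(6, 1, -3)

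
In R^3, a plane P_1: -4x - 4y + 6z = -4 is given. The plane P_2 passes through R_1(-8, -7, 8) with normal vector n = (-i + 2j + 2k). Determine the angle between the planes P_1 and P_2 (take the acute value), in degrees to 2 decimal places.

P_2: n·r = n·R_1 gives -x + 2y + 2z = 10.
cos θ = |n₁·n₂| / (|n₁||n₂|) = |8| / (√68 · √9).
θ = arccos(0.32338) ≈ 71.13°.

71.13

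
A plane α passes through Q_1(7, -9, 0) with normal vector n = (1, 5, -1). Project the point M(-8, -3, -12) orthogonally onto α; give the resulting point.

α: n·r = n·Q_1 gives x + 5y - z = -38.
Foot = M − λn with λ = (n·M − d)/|n|² = (-11 − (-38))/27 = 1.
Foot = (-8, -3, -12) − 1·(1, 5, -1) = (-9, -8, -11).

(-9, -8, -11)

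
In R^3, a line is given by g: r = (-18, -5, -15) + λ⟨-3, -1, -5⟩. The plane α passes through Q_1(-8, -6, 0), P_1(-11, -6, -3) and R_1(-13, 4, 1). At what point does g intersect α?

Q_1P_1 = (-3, 0, -3), Q_1R_1 = (-5, 10, 1); a normal to α is Q_1P_1 × Q_1R_1 = (30, 18, -30).
Using Q_1: α has equation 30x + 18y - 30z = -348.
Substitute r = (-18, -5, -15) + t(-3, -1, -5) into the plane: -180 + 42t = -348, so t = -4.
Intersection: (-18, -5, -15) + (-4)·(-3, -1, -5) = (-6, -1, 5).

(-6, -1, 5)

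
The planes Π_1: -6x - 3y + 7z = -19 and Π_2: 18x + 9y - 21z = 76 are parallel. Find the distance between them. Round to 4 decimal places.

0.6532

Rescale Π_2 by 1/(-3): -6x - 3y + 7z = -76/3. Then distance = |-19 − (-76/3)| / √94 ≈ 0.6532.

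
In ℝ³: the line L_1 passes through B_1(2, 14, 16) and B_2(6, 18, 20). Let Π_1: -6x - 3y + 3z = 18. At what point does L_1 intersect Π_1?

A direction vector for L_1 is B_2 − B_1 = (4, 4, 4).
Substitute r = (2, 14, 16) + t(4, 4, 4) into the plane: -6 + (-24)t = 18, so t = -1.
Intersection: (2, 14, 16) + (-1)·(4, 4, 4) = (-2, 10, 12).

(-2, 10, 12)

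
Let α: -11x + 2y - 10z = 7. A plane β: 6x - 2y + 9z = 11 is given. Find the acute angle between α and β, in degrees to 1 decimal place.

14.1

cos θ = |n₁·n₂| / (|n₁||n₂|) = |-160| / (√225 · √121).
θ = arccos(0.96970) ≈ 14.1°.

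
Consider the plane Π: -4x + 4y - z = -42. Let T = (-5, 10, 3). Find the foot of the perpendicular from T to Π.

Foot = T − λn with λ = (n·T − d)/|n|² = (57 − (-42))/33 = 3.
Foot = (-5, 10, 3) − 3·(-4, 4, -1) = (7, -2, 6).

(7, -2, 6)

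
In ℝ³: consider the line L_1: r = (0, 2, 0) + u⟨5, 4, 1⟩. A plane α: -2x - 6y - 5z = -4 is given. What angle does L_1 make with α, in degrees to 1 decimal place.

48.3

sin θ = |n·v| / (|n||v|) = |-39| / (√65 · √42) = 0.74642.
θ ≈ 48.3°.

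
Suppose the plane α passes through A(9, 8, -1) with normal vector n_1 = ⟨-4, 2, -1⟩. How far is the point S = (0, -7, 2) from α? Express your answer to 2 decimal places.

0.65

α: n_1·r = n_1·A gives -4x + 2y - z = -19.
n·S − d = (-4)·(0) + (2)·(-7) + (-1)·(2) − (-19) = 3; |n| = √21.
Distance = |3| / √21 = 3/√21 ≈ 0.65.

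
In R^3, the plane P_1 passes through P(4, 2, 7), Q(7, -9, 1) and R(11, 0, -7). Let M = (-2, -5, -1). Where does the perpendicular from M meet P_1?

(6, -5, 3)

PQ = (3, -11, -6), PR = (7, -2, -14); a normal to P_1 is PQ × PR = (142, 0, 71).
Using P: P_1 has equation 142x + 71z = 1065.
Foot = M − λn with λ = (n·M − d)/|n|² = (-355 − 1065)/25205 = -4/71.
Foot = (-2, -5, -1) − (-4/71)·(142, 0, 71) = (6, -5, 3).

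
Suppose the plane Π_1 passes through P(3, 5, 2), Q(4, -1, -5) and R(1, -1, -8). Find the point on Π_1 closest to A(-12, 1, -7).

PQ = (1, -6, -7), PR = (-2, -6, -10); a normal to Π_1 is PQ × PR = (18, 24, -18).
Using P: Π_1 has equation 18x + 24y - 18z = 138.
Foot = A − λn with λ = (n·A − d)/|n|² = (-66 − 138)/1224 = -1/6.
Foot = (-12, 1, -7) − (-1/6)·(18, 24, -18) = (-9, 5, -10).

(-9, 5, -10)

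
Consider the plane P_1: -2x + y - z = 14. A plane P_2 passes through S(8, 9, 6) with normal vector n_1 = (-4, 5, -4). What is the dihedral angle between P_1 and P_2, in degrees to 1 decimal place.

23.2

P_2: n_1·r = n_1·S gives -4x + 5y - 4z = -11.
cos θ = |n₁·n₂| / (|n₁||n₂|) = |17| / (√6 · √57).
θ = arccos(0.91925) ≈ 23.2°.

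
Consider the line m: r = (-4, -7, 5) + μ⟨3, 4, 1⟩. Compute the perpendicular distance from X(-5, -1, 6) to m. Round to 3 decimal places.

Taking (-4, -7, 5) on m with direction v = (3, 4, 1): w = X − (-4, -7, 5) = (-1, 6, 1), and w × v = (2, 4, -22).
Distance = |w × v| / |v| = √504 / √26 ≈ 4.403.

4.403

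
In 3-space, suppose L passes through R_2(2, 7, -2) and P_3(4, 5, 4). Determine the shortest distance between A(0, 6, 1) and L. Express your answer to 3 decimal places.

2.860

A direction vector for L is P_3 − R_2 = (2, -2, 6).
Taking (2, 7, -2) on L with direction v = (2, -2, 6): w = A − (2, 7, -2) = (-2, -1, 3), and w × v = (0, 18, 6).
Distance = |w × v| / |v| = √360 / √44 ≈ 2.860.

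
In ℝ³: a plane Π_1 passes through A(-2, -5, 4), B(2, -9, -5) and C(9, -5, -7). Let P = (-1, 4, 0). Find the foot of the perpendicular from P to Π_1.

(3, -1, 4)

AB = (4, -4, -9), AC = (11, 0, -11); a normal to Π_1 is AB × AC = (44, -55, 44).
Using A: Π_1 has equation 44x - 55y + 44z = 363.
Foot = P − λn with λ = (n·P − d)/|n|² = (-264 − 363)/6897 = -1/11.
Foot = (-1, 4, 0) − (-1/11)·(44, -55, 44) = (3, -1, 4).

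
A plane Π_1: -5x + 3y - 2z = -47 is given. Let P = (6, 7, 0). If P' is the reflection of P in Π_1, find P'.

λ = (n·P − d)/|n|² = (-9 − (-47))/38 = 1.
Reflection = P − 2λn = (6, 7, 0) − 2·(-5, 3, -2) = (16, 1, 4).

(16, 1, 4)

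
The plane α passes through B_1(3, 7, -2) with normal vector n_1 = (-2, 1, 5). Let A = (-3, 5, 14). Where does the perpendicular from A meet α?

α: n_1·r = n_1·B_1 gives -2x + y + 5z = -9.
Foot = A − λn with λ = (n·A − d)/|n|² = (81 − (-9))/30 = 3.
Foot = (-3, 5, 14) − 3·(-2, 1, 5) = (3, 2, -1).

(3, 2, -1)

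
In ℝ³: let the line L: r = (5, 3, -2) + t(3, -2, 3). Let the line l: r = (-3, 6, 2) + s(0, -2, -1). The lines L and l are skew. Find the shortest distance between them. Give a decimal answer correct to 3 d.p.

Common perpendicular direction n = (3, -2, 3) × (0, -2, -1) = (8, 3, -6).
With w = (-3, 6, 2) − (5, 3, -2) = (-8, 3, 4), w · n = -79.
Distance = |w · n| / |n| = |-79| / √109 ≈ 7.567.

7.567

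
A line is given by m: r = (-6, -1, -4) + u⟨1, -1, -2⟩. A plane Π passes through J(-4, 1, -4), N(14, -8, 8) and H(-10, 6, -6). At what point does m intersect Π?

JN = (18, -9, 12), JH = (-6, 5, -2); a normal to Π is JN × JH = (-42, -36, 36).
Using J: Π has equation -42x - 36y + 36z = -12.
Substitute r = (-6, -1, -4) + t(1, -1, -2) into the plane: 144 + (-78)t = -12, so t = 2.
Intersection: (-6, -1, -4) + 2·(1, -1, -2) = (-4, -3, -8).

(-4, -3, -8)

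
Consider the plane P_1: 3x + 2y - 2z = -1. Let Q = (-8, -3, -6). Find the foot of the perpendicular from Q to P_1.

Foot = Q − λn with λ = (n·Q − d)/|n|² = (-18 − (-1))/17 = -1.
Foot = (-8, -3, -6) − (-1)·(3, 2, -2) = (-5, -1, -8).

(-5, -1, -8)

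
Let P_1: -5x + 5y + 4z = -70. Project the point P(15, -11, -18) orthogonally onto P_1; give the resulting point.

Foot = P − λn with λ = (n·P − d)/|n|² = (-202 − (-70))/66 = -2.
Foot = (15, -11, -18) − (-2)·(-5, 5, 4) = (5, -1, -10).

(5, -1, -10)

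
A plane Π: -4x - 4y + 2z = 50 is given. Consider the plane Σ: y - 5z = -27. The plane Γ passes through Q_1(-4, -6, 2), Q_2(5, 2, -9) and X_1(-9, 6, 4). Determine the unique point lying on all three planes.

(-8, -2, 5)

Q_1Q_2 = (9, 8, -11), Q_1X_1 = (-5, 12, 2); a normal to Γ is Q_1Q_2 × Q_1X_1 = (148, 37, 148).
Using Q_1: Γ has equation 148x + 37y + 148z = -518.
Solving the 3×3 linear system -4x - 4y + 2z = 50, y - 5z = -27, 148x + 37y + 148z = -518 (e.g. by elimination or Cramer's rule, determinant = 1332) gives (-8, -2, 5).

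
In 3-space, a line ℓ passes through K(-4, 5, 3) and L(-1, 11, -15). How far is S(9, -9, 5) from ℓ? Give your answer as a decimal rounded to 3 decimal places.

A direction vector for ℓ is L − K = (3, 6, -18).
Taking (-4, 5, 3) on ℓ with direction v = (3, 6, -18): w = S − (-4, 5, 3) = (13, -14, 2), and w × v = (240, 240, 120).
Distance = |w × v| / |v| = √129600 / √369 ≈ 18.741.

18.741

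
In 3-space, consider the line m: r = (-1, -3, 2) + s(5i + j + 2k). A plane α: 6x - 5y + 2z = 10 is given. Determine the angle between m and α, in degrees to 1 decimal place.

41.1

sin θ = |n·v| / (|n||v|) = |29| / (√65 · √30) = 0.65672.
θ ≈ 41.1°.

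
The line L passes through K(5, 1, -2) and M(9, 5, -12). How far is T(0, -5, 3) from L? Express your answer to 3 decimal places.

A direction vector for L is M − K = (4, 4, -10).
Taking (5, 1, -2) on L with direction v = (4, 4, -10): w = T − (5, 1, -2) = (-5, -6, 5), and w × v = (40, -30, 4).
Distance = |w × v| / |v| = √2516 / √132 ≈ 4.366.

4.366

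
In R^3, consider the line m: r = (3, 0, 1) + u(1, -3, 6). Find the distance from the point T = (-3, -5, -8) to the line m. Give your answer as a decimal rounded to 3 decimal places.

Taking (3, 0, 1) on m with direction v = (1, -3, 6): w = T − (3, 0, 1) = (-6, -5, -9), and w × v = (-57, 27, 23).
Distance = |w × v| / |v| = √4507 / √46 ≈ 9.898.

9.898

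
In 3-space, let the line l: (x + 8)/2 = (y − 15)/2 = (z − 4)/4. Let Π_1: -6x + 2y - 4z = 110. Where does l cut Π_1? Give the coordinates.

l has direction (2, 2, 4) through (-8, 15, 4).
Substitute r = (-8, 15, 4) + t(2, 2, 4) into the plane: 62 + (-24)t = 110, so t = -2.
Intersection: (-8, 15, 4) + (-2)·(2, 2, 4) = (-12, 11, -4).

(-12, 11, -4)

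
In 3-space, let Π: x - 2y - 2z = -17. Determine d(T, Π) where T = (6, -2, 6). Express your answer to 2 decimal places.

5.00

n·T − d = (1)·(6) + (-2)·(-2) + (-2)·(6) − (-17) = 15; |n| = √9.
Distance = |15| / √9 = 15/√9 ≈ 5.00.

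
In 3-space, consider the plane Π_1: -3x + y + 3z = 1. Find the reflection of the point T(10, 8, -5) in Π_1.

(-2, 12, 7)

λ = (n·T − d)/|n|² = (-37 − 1)/19 = -2.
Reflection = T − 2λn = (10, 8, -5) − (-4)·(-3, 1, 3) = (-2, 12, 7).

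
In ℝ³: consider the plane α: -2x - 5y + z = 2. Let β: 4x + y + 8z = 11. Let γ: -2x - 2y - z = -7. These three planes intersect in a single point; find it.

(10, -5, -3)

Solving the 3×3 linear system -2x - 5y + z = 2, 4x + y + 8z = 11, -2x - 2y - z = -7 (e.g. by elimination or Cramer's rule, determinant = 24) gives (10, -5, -3).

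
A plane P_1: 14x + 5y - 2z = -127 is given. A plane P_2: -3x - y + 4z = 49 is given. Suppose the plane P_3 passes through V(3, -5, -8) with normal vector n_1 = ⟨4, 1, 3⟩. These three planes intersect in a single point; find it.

(-10, 5, 6)

P_3: n_1·r = n_1·V gives 4x + y + 3z = -17.
Solving the 3×3 linear system 14x + 5y - 2z = -127, -3x - y + 4z = 49, 4x + y + 3z = -17 (e.g. by elimination or Cramer's rule, determinant = 25) gives (-10, 5, 6).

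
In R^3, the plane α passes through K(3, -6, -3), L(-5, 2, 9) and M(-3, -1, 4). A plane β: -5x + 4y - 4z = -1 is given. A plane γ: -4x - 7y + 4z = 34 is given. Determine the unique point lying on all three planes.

KL = (-8, 8, 12), KM = (-6, 5, 7); a normal to α is KL × KM = (-4, -16, 8).
Using K: α has equation -4x - 16y + 8z = 60.
Solving the 3×3 linear system -4x - 16y + 8z = 60, -5x + 4y - 4z = -1, -4x - 7y + 4z = 34 (e.g. by elimination or Cramer's rule, determinant = -120) gives (-3, -2, 2).

(-3, -2, 2)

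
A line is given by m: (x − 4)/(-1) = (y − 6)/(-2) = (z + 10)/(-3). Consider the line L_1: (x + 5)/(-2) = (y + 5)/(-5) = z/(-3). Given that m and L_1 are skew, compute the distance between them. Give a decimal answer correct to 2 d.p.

m has direction (-1, -2, -3) through (4, 6, -10).
L_1 has direction (-2, -5, -3) through (-5, -5, 0).
Common perpendicular direction n = (-1, -2, -3) × (-2, -5, -3) = (-9, 3, 1).
With w = (-5, -5, 0) − (4, 6, -10) = (-9, -11, 10), w · n = 58.
Distance = |w · n| / |n| = |58| / √91 ≈ 6.08.

6.08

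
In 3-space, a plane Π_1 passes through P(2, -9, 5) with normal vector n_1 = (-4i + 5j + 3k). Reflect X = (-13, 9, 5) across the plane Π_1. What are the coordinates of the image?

(11, -21, -13)

Π_1: n_1·r = n_1·P gives -4x + 5y + 3z = -38.
λ = (n·X − d)/|n|² = (112 − (-38))/50 = 3.
Reflection = X − 2λn = (-13, 9, 5) − 6·(-4, 5, 3) = (11, -21, -13).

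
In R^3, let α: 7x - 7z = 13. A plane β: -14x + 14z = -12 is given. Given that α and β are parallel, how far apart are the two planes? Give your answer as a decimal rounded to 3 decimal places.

0.707

Rescale β by 1/(-2): 7x - 7z = 6. Then distance = |13 − 6| / √98 ≈ 0.707.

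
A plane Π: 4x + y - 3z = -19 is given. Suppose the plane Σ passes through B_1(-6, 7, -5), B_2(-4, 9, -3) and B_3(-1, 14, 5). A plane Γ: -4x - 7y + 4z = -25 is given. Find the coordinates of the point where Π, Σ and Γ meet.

B_1B_2 = (2, 2, 2), B_1B_3 = (5, 7, 10); a normal to Σ is B_1B_2 × B_1B_3 = (6, -10, 4).
Using B_1: Σ has equation 6x - 10y + 4z = -126.
Solving the 3×3 linear system 4x + y - 3z = -19, 6x - 10y + 4z = -126, -4x - 7y + 4z = -25 (e.g. by elimination or Cramer's rule, determinant = 158) gives (-8, 7, -2).

(-8, 7, -2)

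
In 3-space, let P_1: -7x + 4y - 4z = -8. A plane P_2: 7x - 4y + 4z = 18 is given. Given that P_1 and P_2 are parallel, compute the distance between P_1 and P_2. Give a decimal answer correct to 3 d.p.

1.111

Rescale P_2 by 1/(-1): -7x + 4y - 4z = -18. Then distance = |-8 − (-18)| / √81 ≈ 1.111.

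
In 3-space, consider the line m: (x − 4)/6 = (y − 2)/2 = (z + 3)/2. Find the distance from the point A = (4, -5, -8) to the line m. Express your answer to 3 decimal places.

m has direction (6, 2, 2) through (4, 2, -3).
Taking (4, 2, -3) on m with direction v = (6, 2, 2): w = A − (4, 2, -3) = (0, -7, -5), and w × v = (-4, -30, 42).
Distance = |w × v| / |v| = √2680 / √44 ≈ 7.804.

7.804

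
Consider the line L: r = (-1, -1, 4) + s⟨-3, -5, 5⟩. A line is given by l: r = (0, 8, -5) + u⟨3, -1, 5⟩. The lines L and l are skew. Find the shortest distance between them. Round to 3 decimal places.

Common perpendicular direction n = (-3, -5, 5) × (3, -1, 5) = (-20, 30, 18).
With w = (0, 8, -5) − (-1, -1, 4) = (1, 9, -9), w · n = 88.
Distance = |w · n| / |n| = |88| / √1624 ≈ 2.184.

2.184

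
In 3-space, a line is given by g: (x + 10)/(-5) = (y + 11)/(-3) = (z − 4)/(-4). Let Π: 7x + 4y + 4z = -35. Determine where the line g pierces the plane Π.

(-5, -8, 8)

g has direction (-5, -3, -4) through (-10, -11, 4).
Substitute r = (-10, -11, 4) + t(-5, -3, -4) into the plane: -98 + (-63)t = -35, so t = -1.
Intersection: (-10, -11, 4) + (-1)·(-5, -3, -4) = (-5, -8, 8).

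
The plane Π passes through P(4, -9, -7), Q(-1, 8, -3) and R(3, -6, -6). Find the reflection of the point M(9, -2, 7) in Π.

PQ = (-5, 17, 4), PR = (-1, 3, 1); a normal to Π is PQ × PR = (5, 1, 2).
Using P: Π has equation 5x + y + 2z = -3.
λ = (n·M − d)/|n|² = (57 − (-3))/30 = 2.
Reflection = M − 2λn = (9, -2, 7) − 4·(5, 1, 2) = (-11, -6, -1).

(-11, -6, -1)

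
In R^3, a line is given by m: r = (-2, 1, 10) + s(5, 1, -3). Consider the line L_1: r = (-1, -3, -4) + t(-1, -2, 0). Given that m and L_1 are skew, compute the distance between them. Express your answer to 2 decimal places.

Common perpendicular direction n = (5, 1, -3) × (-1, -2, 0) = (-6, 3, -9).
With w = (-1, -3, -4) − (-2, 1, 10) = (1, -4, -14), w · n = 108.
Distance = |w · n| / |n| = |108| / √126 ≈ 9.62.

9.62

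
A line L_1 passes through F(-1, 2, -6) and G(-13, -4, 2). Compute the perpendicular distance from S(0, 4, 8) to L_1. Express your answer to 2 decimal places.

13.01

A direction vector for L_1 is G − F = (-12, -6, 8).
Taking (-1, 2, -6) on L_1 with direction v = (-12, -6, 8): w = S − (-1, 2, -6) = (1, 2, 14), and w × v = (100, -176, 18).
Distance = |w × v| / |v| = √41300 / √244 ≈ 13.01.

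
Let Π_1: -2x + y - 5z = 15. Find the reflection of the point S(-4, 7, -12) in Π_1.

(4, 3, 8)

λ = (n·S − d)/|n|² = (75 − 15)/30 = 2.
Reflection = S − 2λn = (-4, 7, -12) − 4·(-2, 1, -5) = (4, 3, 8).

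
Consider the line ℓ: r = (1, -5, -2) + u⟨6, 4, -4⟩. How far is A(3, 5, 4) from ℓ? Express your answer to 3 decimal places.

Taking (1, -5, -2) on ℓ with direction v = (6, 4, -4): w = A − (1, -5, -2) = (2, 10, 6), and w × v = (-64, 44, -52).
Distance = |w × v| / |v| = √8736 / √68 ≈ 11.334.

11.334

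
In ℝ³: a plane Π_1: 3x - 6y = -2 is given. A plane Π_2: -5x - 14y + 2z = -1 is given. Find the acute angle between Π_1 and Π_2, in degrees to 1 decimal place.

cos θ = |n₁·n₂| / (|n₁||n₂|) = |69| / (√45 · √225).
θ = arccos(0.68573) ≈ 46.7°.

46.7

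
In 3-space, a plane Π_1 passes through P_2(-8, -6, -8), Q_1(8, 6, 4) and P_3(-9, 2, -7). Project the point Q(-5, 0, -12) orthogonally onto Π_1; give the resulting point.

P_2Q_1 = (16, 12, 12), P_2P_3 = (-1, 8, 1); a normal to Π_1 is P_2Q_1 × P_2P_3 = (-84, -28, 140).
Using P_2: Π_1 has equation -84x - 28y + 140z = -280.
Foot = Q − λn with λ = (n·Q − d)/|n|² = (-1260 − (-280))/27440 = -1/28.
Foot = (-5, 0, -12) − (-1/28)·(-84, -28, 140) = (-8, -1, -7).

(-8, -1, -7)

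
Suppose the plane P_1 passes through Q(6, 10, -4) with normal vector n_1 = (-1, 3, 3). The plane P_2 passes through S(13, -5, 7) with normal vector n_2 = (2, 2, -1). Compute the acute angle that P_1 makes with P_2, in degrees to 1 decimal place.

P_1: n_1·r = n_1·Q gives -x + 3y + 3z = 12.
P_2: n_2·r = n_2·S gives 2x + 2y - z = 9.
cos θ = |n₁·n₂| / (|n₁||n₂|) = |1| / (√19 · √9).
θ = arccos(0.07647) ≈ 85.6°.

85.6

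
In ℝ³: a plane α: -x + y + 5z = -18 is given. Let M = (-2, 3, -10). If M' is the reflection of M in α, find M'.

λ = (n·M − d)/|n|² = (-45 − (-18))/27 = -1.
Reflection = M − 2λn = (-2, 3, -10) − (-2)·(-1, 1, 5) = (-4, 5, 0).

(-4, 5, 0)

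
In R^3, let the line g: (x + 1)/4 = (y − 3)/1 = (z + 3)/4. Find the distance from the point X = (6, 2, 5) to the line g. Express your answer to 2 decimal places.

g has direction (4, 1, 4) through (-1, 3, -3).
Taking (-1, 3, -3) on g with direction v = (4, 1, 4): w = X − (-1, 3, -3) = (7, -1, 8), and w × v = (-12, 4, 11).
Distance = |w × v| / |v| = √281 / √33 ≈ 2.92.

2.92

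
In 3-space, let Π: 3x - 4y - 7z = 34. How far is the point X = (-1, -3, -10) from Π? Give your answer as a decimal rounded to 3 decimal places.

5.231

n·X − d = (3)·(-1) + (-4)·(-3) + (-7)·(-10) − 34 = 45; |n| = √74.
Distance = |45| / √74 = 45/√74 ≈ 5.231.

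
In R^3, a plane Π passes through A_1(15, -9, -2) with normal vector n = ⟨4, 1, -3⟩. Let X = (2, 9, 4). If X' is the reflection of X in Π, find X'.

Π: n·r = n·A_1 gives 4x + y - 3z = 57.
λ = (n·X − d)/|n|² = (5 − 57)/26 = -2.
Reflection = X − 2λn = (2, 9, 4) − (-4)·(4, 1, -3) = (18, 13, -8).

(18, 13, -8)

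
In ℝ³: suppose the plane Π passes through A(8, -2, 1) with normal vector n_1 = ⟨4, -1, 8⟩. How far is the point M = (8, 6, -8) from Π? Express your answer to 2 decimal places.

Π: n_1·r = n_1·A gives 4x - y + 8z = 42.
n·M − d = (4)·(8) + (-1)·(6) + (8)·(-8) − 42 = -80; |n| = √81.
Distance = |-80| / √81 = 80/√81 ≈ 8.89.

8.89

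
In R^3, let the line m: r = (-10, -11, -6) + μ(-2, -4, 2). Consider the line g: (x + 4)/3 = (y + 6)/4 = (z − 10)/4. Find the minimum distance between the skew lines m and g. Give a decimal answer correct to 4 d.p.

0.3562

g has direction (3, 4, 4) through (-4, -6, 10).
Common perpendicular direction n = (-2, -4, 2) × (3, 4, 4) = (-24, 14, 4).
With w = (-4, -6, 10) − (-10, -11, -6) = (6, 5, 16), w · n = -10.
Distance = |w · n| / |n| = |-10| / √788 ≈ 0.3562.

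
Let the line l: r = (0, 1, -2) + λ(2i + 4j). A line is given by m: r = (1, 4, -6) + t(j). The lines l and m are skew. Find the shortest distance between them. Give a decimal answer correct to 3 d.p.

4.000

Common perpendicular direction n = (2, 4, 0) × (0, 1, 0) = (0, 0, 2).
With w = (1, 4, -6) − (0, 1, -2) = (1, 3, -4), w · n = -8.
Distance = |w · n| / |n| = |-8| / √4 ≈ 4.000.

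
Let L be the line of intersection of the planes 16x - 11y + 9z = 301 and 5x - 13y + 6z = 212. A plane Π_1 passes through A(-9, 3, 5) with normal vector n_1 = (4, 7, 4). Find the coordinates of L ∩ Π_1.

(7, -9, 10)

Direction of L: (16, -11, 9) × (5, -13, 6) = (51, -51, -153).
A point on L: solving the two plane equations with x = 9 gives (9, -11, 4).
Π_1: n_1·r = n_1·A gives 4x + 7y + 4z = 5.
Substitute r = (9, -11, 4) + t(51, -51, -153) into the plane: -25 + (-765)t = 5, so t = -2/51.
Intersection: (9, -11, 4) + (-2/51)·(51, -51, -153) = (7, -9, 10).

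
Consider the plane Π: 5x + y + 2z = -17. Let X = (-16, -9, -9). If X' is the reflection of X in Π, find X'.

(14, -3, 3)

λ = (n·X − d)/|n|² = (-107 − (-17))/30 = -3.
Reflection = X − 2λn = (-16, -9, -9) − (-6)·(5, 1, 2) = (14, -3, 3).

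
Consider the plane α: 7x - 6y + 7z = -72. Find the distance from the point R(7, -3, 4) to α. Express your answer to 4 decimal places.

14.4266

n·R − d = (7)·(7) + (-6)·(-3) + (7)·(4) − (-72) = 167; |n| = √134.
Distance = |167| / √134 = 167/√134 ≈ 14.4266.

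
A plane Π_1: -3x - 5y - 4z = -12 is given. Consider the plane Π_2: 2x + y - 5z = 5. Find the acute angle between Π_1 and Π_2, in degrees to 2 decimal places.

76.56

cos θ = |n₁·n₂| / (|n₁||n₂|) = |9| / (√50 · √30).
θ = arccos(0.23238) ≈ 76.56°.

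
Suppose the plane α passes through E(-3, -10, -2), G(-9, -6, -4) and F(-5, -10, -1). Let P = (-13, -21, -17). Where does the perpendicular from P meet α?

(-7, -6, -5)

EG = (-6, 4, -2), EF = (-2, 0, 1); a normal to α is EG × EF = (4, 10, 8).
Using E: α has equation 4x + 10y + 8z = -128.
Foot = P − λn with λ = (n·P − d)/|n|² = (-398 − (-128))/180 = -3/2.
Foot = (-13, -21, -17) − (-3/2)·(4, 10, 8) = (-7, -6, -5).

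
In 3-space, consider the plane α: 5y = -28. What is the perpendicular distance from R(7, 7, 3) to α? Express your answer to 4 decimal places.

12.6000

n·R − d = (0)·(7) + (5)·(7) + (0)·(3) − (-28) = 63; |n| = √25.
Distance = |63| / √25 = 63/√25 ≈ 12.6000.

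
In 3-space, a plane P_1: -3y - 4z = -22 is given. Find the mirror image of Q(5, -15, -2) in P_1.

λ = (n·Q − d)/|n|² = (53 − (-22))/25 = 3.
Reflection = Q − 2λn = (5, -15, -2) − 6·(0, -3, -4) = (5, 3, 22).

(5, 3, 22)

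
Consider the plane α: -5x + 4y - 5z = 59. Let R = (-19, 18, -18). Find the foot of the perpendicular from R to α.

(-4, 6, -3)

Foot = R − λn with λ = (n·R − d)/|n|² = (257 − 59)/66 = 3.
Foot = (-19, 18, -18) − 3·(-5, 4, -5) = (-4, 6, -3).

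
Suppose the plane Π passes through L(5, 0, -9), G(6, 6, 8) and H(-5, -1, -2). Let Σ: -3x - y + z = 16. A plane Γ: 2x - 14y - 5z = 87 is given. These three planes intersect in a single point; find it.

LG = (1, 6, 17), LH = (-10, -1, 7); a normal to Π is LG × LH = (59, -177, 59).
Using L: Π has equation 59x - 177y + 59z = -236.
Solving the 3×3 linear system 59x - 177y + 59z = -236, -3x - y + z = 16, 2x - 14y - 5z = 87 (e.g. by elimination or Cramer's rule, determinant = 6018) gives (-7, -4, -9).

(-7, -4, -9)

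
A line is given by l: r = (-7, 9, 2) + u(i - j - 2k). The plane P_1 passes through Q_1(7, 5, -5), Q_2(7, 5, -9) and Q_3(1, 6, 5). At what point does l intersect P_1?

(-5, 7, -2)

Q_1Q_2 = (0, 0, -4), Q_1Q_3 = (-6, 1, 10); a normal to P_1 is Q_1Q_2 × Q_1Q_3 = (4, 24, 0).
Using Q_1: P_1 has equation 4x + 24y = 148.
Substitute r = (-7, 9, 2) + t(1, -1, -2) into the plane: 188 + (-20)t = 148, so t = 2.
Intersection: (-7, 9, 2) + 2·(1, -1, -2) = (-5, 7, -2).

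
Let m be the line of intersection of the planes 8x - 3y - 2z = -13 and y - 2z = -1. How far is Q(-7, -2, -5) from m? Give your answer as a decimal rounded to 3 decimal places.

Direction of m: (8, -3, -2) × (0, 1, -2) = (8, 16, 8).
A point on m: solving the two plane equations with x = -1 gives (-1, 1, 1).
Taking (-1, 1, 1) on m with direction v = (8, 16, 8): w = Q − (-1, 1, 1) = (-6, -3, -6), and w × v = (72, 0, -72).
Distance = |w × v| / |v| = √10368 / √384 ≈ 5.196.

5.196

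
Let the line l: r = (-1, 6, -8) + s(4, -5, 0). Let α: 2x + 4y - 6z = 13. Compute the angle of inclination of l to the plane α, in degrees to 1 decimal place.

sin θ = |n·v| / (|n||v|) = |-12| / (√56 · √41) = 0.25044.
θ ≈ 14.5°.

14.5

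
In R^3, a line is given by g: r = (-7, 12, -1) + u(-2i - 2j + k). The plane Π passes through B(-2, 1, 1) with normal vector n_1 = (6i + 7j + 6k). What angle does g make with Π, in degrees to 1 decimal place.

37.3

Π: n_1·r = n_1·B gives 6x + 7y + 6z = 1.
sin θ = |n·v| / (|n||v|) = |-20| / (√121 · √9) = 0.60606.
θ ≈ 37.3°.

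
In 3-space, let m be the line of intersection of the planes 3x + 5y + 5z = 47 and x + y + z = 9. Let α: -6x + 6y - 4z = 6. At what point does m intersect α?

(-1, 4, 6)

Direction of m: (3, 5, 5) × (1, 1, 1) = (0, 2, -2).
A point on m: solving the two plane equations with y = 8 gives (-1, 8, 2).
Substitute r = (-1, 8, 2) + t(0, 2, -2) into the plane: 46 + 20t = 6, so t = -2.
Intersection: (-1, 8, 2) + (-2)·(0, 2, -2) = (-1, 4, 6).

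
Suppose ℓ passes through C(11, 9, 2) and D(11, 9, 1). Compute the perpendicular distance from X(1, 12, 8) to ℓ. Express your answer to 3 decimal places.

A direction vector for ℓ is D − C = (0, 0, -1).
Taking (11, 9, 2) on ℓ with direction v = (0, 0, -1): w = X − (11, 9, 2) = (-10, 3, 6), and w × v = (-3, -10, 0).
Distance = |w × v| / |v| = √109 / √1 ≈ 10.440.

10.440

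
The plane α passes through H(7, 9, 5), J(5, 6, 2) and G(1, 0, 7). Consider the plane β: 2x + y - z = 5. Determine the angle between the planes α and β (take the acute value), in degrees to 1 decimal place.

63.1

HJ = (-2, -3, -3), HG = (-6, -9, 2); a normal to α is HJ × HG = (-33, 22, 0).
Using H: α has equation -33x + 22y = -33.
cos θ = |n₁·n₂| / (|n₁||n₂|) = |-44| / (√1573 · √6).
θ = arccos(0.45291) ≈ 63.1°.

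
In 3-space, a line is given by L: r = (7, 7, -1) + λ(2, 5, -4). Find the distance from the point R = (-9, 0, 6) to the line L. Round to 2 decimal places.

Taking (7, 7, -1) on L with direction v = (2, 5, -4): w = R − (7, 7, -1) = (-16, -7, 7), and w × v = (-7, -50, -66).
Distance = |w × v| / |v| = √6905 / √45 ≈ 12.39.

12.39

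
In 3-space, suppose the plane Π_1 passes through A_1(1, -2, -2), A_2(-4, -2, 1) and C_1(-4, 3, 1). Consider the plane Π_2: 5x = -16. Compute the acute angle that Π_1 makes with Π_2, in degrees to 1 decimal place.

A_1A_2 = (-5, 0, 3), A_1C_1 = (-5, 5, 3); a normal to Π_1 is A_1A_2 × A_1C_1 = (-15, 0, -25).
Using A_1: Π_1 has equation -15x - 25z = 35.
cos θ = |n₁·n₂| / (|n₁||n₂|) = |-75| / (√850 · √25).
θ = arccos(0.51450) ≈ 59.0°.

59.0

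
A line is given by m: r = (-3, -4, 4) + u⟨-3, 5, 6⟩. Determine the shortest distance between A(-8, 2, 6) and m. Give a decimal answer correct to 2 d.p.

4.31

Taking (-3, -4, 4) on m with direction v = (-3, 5, 6): w = A − (-3, -4, 4) = (-5, 6, 2), and w × v = (26, 24, -7).
Distance = |w × v| / |v| = √1301 / √70 ≈ 4.31.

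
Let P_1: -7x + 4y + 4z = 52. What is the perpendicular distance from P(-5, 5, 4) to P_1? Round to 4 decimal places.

2.1111

n·P − d = (-7)·(-5) + (4)·(5) + (4)·(4) − 52 = 19; |n| = √81.
Distance = |19| / √81 = 19/√81 ≈ 2.1111.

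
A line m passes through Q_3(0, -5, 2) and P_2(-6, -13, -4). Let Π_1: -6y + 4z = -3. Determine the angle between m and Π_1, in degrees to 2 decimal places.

16.58

A direction vector for m is P_2 − Q_3 = (-6, -8, -6).
sin θ = |n·v| / (|n||v|) = |24| / (√52 · √136) = 0.28539.
θ ≈ 16.58°.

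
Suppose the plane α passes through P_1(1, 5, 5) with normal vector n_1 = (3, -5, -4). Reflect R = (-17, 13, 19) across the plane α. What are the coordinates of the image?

α: n_1·r = n_1·P_1 gives 3x - 5y - 4z = -42.
λ = (n·R − d)/|n|² = (-192 − (-42))/50 = -3.
Reflection = R − 2λn = (-17, 13, 19) − (-6)·(3, -5, -4) = (1, -17, -5).

(1, -17, -5)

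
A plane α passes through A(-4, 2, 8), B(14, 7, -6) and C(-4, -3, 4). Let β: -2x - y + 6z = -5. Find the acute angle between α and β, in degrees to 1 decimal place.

AB = (18, 5, -14), AC = (0, -5, -4); a normal to α is AB × AC = (-90, 72, -90).
Using A: α has equation -90x + 72y - 90z = -216.
cos θ = |n₁·n₂| / (|n₁||n₂|) = |-432| / (√21384 · √41).
θ = arccos(0.46137) ≈ 62.5°.

62.5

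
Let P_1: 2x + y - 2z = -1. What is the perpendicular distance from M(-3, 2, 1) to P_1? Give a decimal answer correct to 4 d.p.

1.6667

n·M − d = (2)·(-3) + (1)·(2) + (-2)·(1) − (-1) = -5; |n| = √9.
Distance = |-5| / √9 = 5/√9 ≈ 1.6667.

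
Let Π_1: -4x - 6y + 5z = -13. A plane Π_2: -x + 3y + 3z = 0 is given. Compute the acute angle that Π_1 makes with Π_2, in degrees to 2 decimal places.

88.50

cos θ = |n₁·n₂| / (|n₁||n₂|) = |1| / (√77 · √19).
θ = arccos(0.02614) ≈ 88.50°.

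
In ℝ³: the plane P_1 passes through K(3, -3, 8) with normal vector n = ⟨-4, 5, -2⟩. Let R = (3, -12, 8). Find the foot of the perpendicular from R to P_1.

(-1, -7, 6)

P_1: n·r = n·K gives -4x + 5y - 2z = -43.
Foot = R − λn with λ = (n·R − d)/|n|² = (-88 − (-43))/45 = -1.
Foot = (3, -12, 8) − (-1)·(-4, 5, -2) = (-1, -7, 6).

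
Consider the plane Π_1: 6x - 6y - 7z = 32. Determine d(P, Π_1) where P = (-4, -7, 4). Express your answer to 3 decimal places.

3.818

n·P − d = (6)·(-4) + (-6)·(-7) + (-7)·(4) − 32 = -42; |n| = √121.
Distance = |-42| / √121 = 42/√121 ≈ 3.818.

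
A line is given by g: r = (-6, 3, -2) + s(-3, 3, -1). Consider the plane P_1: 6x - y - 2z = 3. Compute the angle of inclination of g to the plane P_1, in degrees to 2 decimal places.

sin θ = |n·v| / (|n||v|) = |-19| / (√41 · √19) = 0.68075.
θ ≈ 42.90°.

42.90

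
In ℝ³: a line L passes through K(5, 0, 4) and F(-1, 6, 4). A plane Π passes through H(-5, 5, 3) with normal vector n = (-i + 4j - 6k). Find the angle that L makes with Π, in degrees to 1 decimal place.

A direction vector for L is F − K = (-6, 6, 0).
Π: n·r = n·H gives -x + 4y - 6z = 7.
sin θ = |n·v| / (|n||v|) = |30| / (√53 · √72) = 0.48564.
θ ≈ 29.1°.

29.1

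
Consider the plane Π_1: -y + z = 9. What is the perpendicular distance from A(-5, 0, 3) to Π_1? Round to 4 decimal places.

n·A − d = (0)·(-5) + (-1)·(0) + (1)·(3) − 9 = -6; |n| = √2.
Distance = |-6| / √2 = 6/√2 ≈ 4.2426.

4.2426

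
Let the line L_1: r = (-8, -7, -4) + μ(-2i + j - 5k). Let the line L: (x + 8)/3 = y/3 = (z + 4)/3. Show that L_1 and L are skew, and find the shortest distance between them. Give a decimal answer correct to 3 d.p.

2.858

L has direction (3, 3, 3) through (-8, 0, -4).
Common perpendicular direction n = (-2, 1, -5) × (3, 3, 3) = (18, -9, -9).
With w = (-8, 0, -4) − (-8, -7, -4) = (0, 7, 0), w · n = -63.
Since n ≠ 0 the lines are not parallel, and w · n = -63 ≠ 0 so they do not intersect; hence they are skew.
Distance = |w · n| / |n| = |-63| / √486 ≈ 2.858.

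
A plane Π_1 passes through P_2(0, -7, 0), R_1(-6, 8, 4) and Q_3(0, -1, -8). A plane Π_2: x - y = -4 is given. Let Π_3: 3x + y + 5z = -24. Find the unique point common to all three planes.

(-2, 2, -4)

P_2R_1 = (-6, 15, 4), P_2Q_3 = (0, 6, -8); a normal to Π_1 is P_2R_1 × P_2Q_3 = (-144, -48, -36).
Using P_2: Π_1 has equation -144x - 48y - 36z = 336.
Solving the 3×3 linear system -144x - 48y - 36z = 336, x - y = -4, 3x + y + 5z = -24 (e.g. by elimination or Cramer's rule, determinant = 816) gives (-2, 2, -4).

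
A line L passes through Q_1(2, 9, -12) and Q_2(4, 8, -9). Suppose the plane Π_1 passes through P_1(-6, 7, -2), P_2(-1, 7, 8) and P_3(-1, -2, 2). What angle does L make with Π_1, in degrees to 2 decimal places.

A direction vector for L is Q_2 − Q_1 = (2, -1, 3).
P_1P_2 = (5, 0, 10), P_1P_3 = (5, -9, 4); a normal to Π_1 is P_1P_2 × P_1P_3 = (90, 30, -45).
Using P_1: Π_1 has equation 90x + 30y - 45z = -240.
sin θ = |n·v| / (|n||v|) = |15| / (√11025 · √14) = 0.03818.
θ ≈ 2.19°.

2.19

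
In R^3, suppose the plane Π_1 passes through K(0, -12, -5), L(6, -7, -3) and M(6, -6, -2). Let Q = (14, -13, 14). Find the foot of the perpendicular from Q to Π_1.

KL = (6, 5, 2), KM = (6, 6, 3); a normal to Π_1 is KL × KM = (3, -6, 6).
Using K: Π_1 has equation 3x - 6y + 6z = 42.
Foot = Q − λn with λ = (n·Q − d)/|n|² = (204 − 42)/81 = 2.
Foot = (14, -13, 14) − 2·(3, -6, 6) = (8, -1, 2).

(8, -1, 2)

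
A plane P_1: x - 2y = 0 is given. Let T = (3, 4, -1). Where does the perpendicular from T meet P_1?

(4, 2, -1)

Foot = T − λn with λ = (n·T − d)/|n|² = (-5 − 0)/5 = -1.
Foot = (3, 4, -1) − (-1)·(1, -2, 0) = (4, 2, -1).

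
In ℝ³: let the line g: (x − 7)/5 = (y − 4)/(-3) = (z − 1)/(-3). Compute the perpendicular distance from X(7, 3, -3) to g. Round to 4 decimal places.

g has direction (5, -3, -3) through (7, 4, 1).
Taking (7, 4, 1) on g with direction v = (5, -3, -3): w = X − (7, 4, 1) = (0, -1, -4), and w × v = (-9, -20, 5).
Distance = |w × v| / |v| = √506 / √43 ≈ 3.4304.

3.4304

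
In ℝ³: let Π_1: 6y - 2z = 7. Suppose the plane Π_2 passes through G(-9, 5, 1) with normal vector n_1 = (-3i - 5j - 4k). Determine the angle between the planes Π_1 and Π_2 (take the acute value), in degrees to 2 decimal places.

Π_2: n_1·r = n_1·G gives -3x - 5y - 4z = -2.
cos θ = |n₁·n₂| / (|n₁||n₂|) = |-22| / (√40 · √50).
θ = arccos(0.49193) ≈ 60.53°.

60.53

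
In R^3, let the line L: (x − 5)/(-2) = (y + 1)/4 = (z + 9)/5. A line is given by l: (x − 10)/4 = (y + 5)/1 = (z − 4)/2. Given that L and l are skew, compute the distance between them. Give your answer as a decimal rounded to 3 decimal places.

10.448

L has direction (-2, 4, 5) through (5, -1, -9).
l has direction (4, 1, 2) through (10, -5, 4).
Common perpendicular direction n = (-2, 4, 5) × (4, 1, 2) = (3, 24, -18).
With w = (10, -5, 4) − (5, -1, -9) = (5, -4, 13), w · n = -315.
Distance = |w · n| / |n| = |-315| / √909 ≈ 10.448.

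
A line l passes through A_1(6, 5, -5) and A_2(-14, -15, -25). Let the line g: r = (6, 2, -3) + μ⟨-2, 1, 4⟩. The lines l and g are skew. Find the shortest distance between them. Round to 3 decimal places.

3.266

A direction vector for l is A_2 − A_1 = (-20, -20, -20).
Common perpendicular direction n = (-20, -20, -20) × (-2, 1, 4) = (-60, 120, -60).
With w = (6, 2, -3) − (6, 5, -5) = (0, -3, 2), w · n = -480.
Distance = |w · n| / |n| = |-480| / √21600 ≈ 3.266.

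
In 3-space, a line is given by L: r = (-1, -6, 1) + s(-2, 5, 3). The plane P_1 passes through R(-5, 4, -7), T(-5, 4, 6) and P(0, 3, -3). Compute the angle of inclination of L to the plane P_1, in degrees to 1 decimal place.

47.0

RT = (0, 0, 13), RP = (5, -1, 4); a normal to P_1 is RT × RP = (13, 65, 0).
Using R: P_1 has equation 13x + 65y = 195.
sin θ = |n·v| / (|n||v|) = |299| / (√4394 · √38) = 0.73173.
θ ≈ 47.0°.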